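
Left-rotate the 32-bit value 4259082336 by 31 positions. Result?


Rotate 0b11111101110111000111000001100000 left by 31 (32-bit) = 0b1111110111011100011100000110000 = 2129541168

2129541168


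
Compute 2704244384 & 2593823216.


0b10100001001011110111111010100000 & 0b10011010100110101001100111110000 = 0b10000000000010100001100010100000 = 2148145312

2148145312


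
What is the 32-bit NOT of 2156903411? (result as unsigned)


~0b10000000100011111011101111110011 = 0b1111111011100000100010000001100 = 2138063884 (32-bit unsigned)

2138063884


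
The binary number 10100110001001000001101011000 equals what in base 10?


10100110001001000001101011000 in decimal = 348423000

348423000


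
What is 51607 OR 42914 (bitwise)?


0b1100100110010111 | 0b1010011110100010 = 0b1110111110110111 = 61367

61367


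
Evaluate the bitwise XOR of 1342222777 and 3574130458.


0b1010000000000001011000110111001 ^ 0b11010101000010001110011100011010 = 0b10000101000010000101011010100011 = 2231916195

2231916195


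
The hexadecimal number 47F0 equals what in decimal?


47F0 hex = 18416 decimal

18416


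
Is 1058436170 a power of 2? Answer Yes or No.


0b111111000101100111010001001010. Multiple bits set => No

No


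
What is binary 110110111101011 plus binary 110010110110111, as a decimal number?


110110111101011 + 110010110110111 = 1101001110100010 = 54178

54178


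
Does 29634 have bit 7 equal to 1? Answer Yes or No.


0b111001111000010, bit 7 = 1. Yes

Yes


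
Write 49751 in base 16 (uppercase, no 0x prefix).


49751 = C257 hex

C257


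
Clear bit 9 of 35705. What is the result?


35705 & ~(1 << 9) = 35193

35193


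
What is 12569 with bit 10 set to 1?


12569 | (1 << 10) = 12569 | 1024 = 13593

13593


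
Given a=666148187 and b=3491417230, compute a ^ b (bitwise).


666148187 ^ 3491417230 = 4155396565

4155396565


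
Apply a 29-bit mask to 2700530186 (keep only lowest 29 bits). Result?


2700530186 & 536870911 = 16175626

16175626


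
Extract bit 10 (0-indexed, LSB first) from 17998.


0b100011001001110, position 10 = 1

1


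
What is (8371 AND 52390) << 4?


Step 1: 8371 & 52390 = 162
Step 2: 162 << 4 = 2592

2592


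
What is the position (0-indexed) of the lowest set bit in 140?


0b10001100. Lowest set bit at position 2

2


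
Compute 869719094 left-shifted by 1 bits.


0b110011110101101101110000110110 << 1 = 0b1100111101011011011100001101100 = 1739438188

1739438188


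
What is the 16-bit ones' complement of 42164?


42164 ^ 65535 = 23371

23371


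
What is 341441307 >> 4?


0b10100010110011111101100011011 >> 4 = 0b1010001011001111110110001 = 21340081

21340081


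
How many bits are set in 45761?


0b1011001011000001 has 7 set bits

7


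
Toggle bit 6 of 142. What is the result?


142 ^ (1 << 6) = 142 ^ 64 = 206

206


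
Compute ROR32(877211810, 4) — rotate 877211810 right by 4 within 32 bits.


Rotate 0b110100010010010011000010100010 right by 4 (32-bit) = 0b100011010001001001001100001010 = 591696650

591696650


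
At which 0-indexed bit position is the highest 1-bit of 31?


0b11111. Highest set bit at position 4

4


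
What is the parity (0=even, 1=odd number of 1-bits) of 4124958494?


0b11110101110111011101111100011110 has 23 ones => parity 1

1


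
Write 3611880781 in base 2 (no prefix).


3611880781 = 11010111010010001110110101001101 in binary

11010111010010001110110101001101


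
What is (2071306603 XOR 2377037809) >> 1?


Step 1: 2071306603 ^ 2377037809 = 4141553306
Step 2: 4141553306 >> 1 = 2070776653

2070776653


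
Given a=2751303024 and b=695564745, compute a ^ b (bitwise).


2751303024 ^ 695564745 = 2324231353

2324231353


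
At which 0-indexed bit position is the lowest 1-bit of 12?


0b1100. Lowest set bit at position 2

2


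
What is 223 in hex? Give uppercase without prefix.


223 = DF hex

DF


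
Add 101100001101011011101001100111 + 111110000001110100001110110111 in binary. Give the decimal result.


101100001101011011101001100111 + 111110000001110100001110110111 = 1101010001111001111111000011110 = 1782382110

1782382110


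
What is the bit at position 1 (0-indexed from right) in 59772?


0b1110100101111100, position 1 = 0

0


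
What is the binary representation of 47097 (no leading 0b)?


47097 = 1011011111111001 in binary

1011011111111001


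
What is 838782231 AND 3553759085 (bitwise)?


0b110001111111101100110100010111 & 0b11010011110100100000111101101101 = 0b10001110100100000110100000101 = 298978565

298978565


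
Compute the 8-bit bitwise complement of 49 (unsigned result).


~0b110001 = 0b11001110 = 206 (8-bit unsigned)

206


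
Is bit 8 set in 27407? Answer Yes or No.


0b110101100001111, bit 8 = 1. Yes

Yes


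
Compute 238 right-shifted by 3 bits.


0b11101110 >> 3 = 0b11101 = 29

29


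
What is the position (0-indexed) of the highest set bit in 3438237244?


0b11001100111011110101011000111100. Highest set bit at position 31

31


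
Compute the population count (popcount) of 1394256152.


0b1010011000110101010100100011000 has 13 set bits

13


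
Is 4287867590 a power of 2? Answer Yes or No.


0b11111111100100111010101011000110. Multiple bits set => No

No


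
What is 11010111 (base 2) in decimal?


11010111 in decimal = 215

215


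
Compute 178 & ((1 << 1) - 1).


178 & 1 = 0

0


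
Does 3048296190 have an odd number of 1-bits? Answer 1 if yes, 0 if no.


0b10110101101100010100111011111110 has 20 ones => parity 0

0


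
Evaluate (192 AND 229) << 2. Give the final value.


Step 1: 192 & 229 = 192
Step 2: 192 << 2 = 768

768


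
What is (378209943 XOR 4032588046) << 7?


Step 1: 378209943 ^ 4032588046 = 3872878489
Step 2: 3872878489 << 7 = 495728446592

495728446592


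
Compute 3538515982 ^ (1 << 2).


3538515982 ^ (1 << 2) = 3538515982 ^ 4 = 3538515978

3538515978


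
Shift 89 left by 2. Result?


0b1011001 << 2 = 0b101100100 = 356

356


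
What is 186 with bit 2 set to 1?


186 | (1 << 2) = 186 | 4 = 190

190


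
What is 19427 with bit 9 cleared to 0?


19427 & ~(1 << 9) = 18915

18915


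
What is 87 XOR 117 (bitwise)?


0b1010111 ^ 0b1110101 = 0b100010 = 34

34


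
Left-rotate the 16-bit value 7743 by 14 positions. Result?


Rotate 0b1111000111111 left by 14 (16-bit) = 0b1100011110001111 = 51087

51087


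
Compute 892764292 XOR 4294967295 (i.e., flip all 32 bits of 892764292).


892764292 ^ 4294967295 = 3402203003

3402203003


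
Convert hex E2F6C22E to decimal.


E2F6C22E hex = 3807822382 decimal

3807822382


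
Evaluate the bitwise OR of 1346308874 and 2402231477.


0b1010000001111110000101100001010 | 0b10001111001011110010010010110101 = 0b11011111001111110010111110111111 = 3745460159

3745460159


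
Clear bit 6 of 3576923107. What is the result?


3576923107 & ~(1 << 6) = 3576923043

3576923043


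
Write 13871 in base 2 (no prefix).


13871 = 11011000101111 in binary

11011000101111


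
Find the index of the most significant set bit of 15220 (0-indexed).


0b11101101110100. Highest set bit at position 13

13


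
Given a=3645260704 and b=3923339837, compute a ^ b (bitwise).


3645260704 ^ 3923339837 = 815737245

815737245


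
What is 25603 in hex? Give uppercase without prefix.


25603 = 6403 hex

6403


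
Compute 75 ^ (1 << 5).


75 ^ (1 << 5) = 75 ^ 32 = 107

107


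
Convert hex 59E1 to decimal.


59E1 hex = 23009 decimal

23009


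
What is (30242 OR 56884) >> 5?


Step 1: 30242 | 56884 = 65078
Step 2: 65078 >> 5 = 2033

2033


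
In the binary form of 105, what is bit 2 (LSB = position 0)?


0b1101001, position 2 = 0

0


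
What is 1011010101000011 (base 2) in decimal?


1011010101000011 in decimal = 46403

46403


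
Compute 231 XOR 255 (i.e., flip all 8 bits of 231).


231 ^ 255 = 24

24


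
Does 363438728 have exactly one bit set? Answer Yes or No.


0b10101101010011010001010001000. Multiple bits set => No

No


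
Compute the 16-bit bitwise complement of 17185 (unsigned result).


~0b100001100100001 = 0b1011110011011110 = 48350 (16-bit unsigned)

48350


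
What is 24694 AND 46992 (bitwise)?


0b110000001110110 & 0b1011011110010000 = 0b10000000010000 = 8208

8208


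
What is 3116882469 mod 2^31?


3116882469 & 2147483647 = 969398821

969398821


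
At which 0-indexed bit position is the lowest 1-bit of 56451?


0b1101110010000011. Lowest set bit at position 0

0


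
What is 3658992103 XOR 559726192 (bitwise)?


0b11011010000101111100100111100111 ^ 0b100001010111001011111001110000 = 0b11111011010010110111011110010111 = 4216027031

4216027031


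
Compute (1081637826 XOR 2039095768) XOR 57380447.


Step 1: 1081637826 ^ 2039095768 = 972184090
Step 2: 972184090 ^ 57380447 = 983159877

983159877


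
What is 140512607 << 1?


0b1000011000000000110101011111 << 1 = 0b10000110000000001101010111110 = 281025214

281025214


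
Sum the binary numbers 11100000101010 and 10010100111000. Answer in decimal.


11100000101010 + 10010100111000 = 101110101100010 = 23906

23906


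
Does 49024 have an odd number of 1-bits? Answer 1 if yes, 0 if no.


0b1011111110000000 has 8 ones => parity 0

0


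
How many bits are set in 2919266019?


0b10101110000000000111011011100011 has 15 set bits

15


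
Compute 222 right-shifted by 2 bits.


0b11011110 >> 2 = 0b110111 = 55

55


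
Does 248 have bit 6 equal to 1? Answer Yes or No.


0b11111000, bit 6 = 1. Yes

Yes


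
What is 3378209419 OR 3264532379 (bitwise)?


0b11001001010110110110001010001011 | 0b11000010100101001100111110011011 = 0b11001011110111111110111110011011 = 3420450715

3420450715


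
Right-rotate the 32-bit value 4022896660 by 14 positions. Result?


Rotate 0b11101111110010001000100000010100 right by 14 (32-bit) = 0b100000010100111011111100100010 = 542359330

542359330


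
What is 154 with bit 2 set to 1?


154 | (1 << 2) = 154 | 4 = 158

158


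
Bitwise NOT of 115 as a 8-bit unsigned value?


~0b1110011 = 0b10001100 = 140 (8-bit unsigned)

140


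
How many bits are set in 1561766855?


0b1011101000101101010101111000111 has 18 set bits

18


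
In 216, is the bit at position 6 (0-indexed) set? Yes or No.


0b11011000, bit 6 = 1. Yes

Yes


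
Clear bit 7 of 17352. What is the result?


17352 & ~(1 << 7) = 17224

17224


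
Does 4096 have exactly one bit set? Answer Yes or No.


0b1000000000000. Only one bit set => Yes

Yes


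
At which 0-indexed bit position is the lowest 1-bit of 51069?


0b1100011101111101. Lowest set bit at position 0

0


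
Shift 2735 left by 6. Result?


0b101010101111 << 6 = 0b101010101111000000 = 175040

175040


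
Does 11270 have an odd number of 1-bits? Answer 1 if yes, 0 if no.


0b10110000000110 has 5 ones => parity 1

1


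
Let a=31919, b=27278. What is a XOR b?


31919 ^ 27278 = 5665

5665


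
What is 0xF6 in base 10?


F6 hex = 246 decimal

246


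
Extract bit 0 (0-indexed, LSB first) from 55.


0b110111, position 0 = 1

1


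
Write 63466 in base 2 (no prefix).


63466 = 1111011111101010 in binary

1111011111101010


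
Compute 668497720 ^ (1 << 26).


668497720 ^ (1 << 26) = 668497720 ^ 67108864 = 601388856

601388856


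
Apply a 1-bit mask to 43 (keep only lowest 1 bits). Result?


43 & 1 = 1

1


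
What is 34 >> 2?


0b100010 >> 2 = 0b1000 = 8

8


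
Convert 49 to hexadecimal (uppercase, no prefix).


49 = 31 hex

31


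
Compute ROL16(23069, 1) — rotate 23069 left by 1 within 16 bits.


Rotate 0b101101000011101 left by 1 (16-bit) = 0b1011010000111010 = 46138

46138


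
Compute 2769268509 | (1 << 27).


2769268509 | (1 << 27) = 2769268509 | 134217728 = 2903486237

2903486237


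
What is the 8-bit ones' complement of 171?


171 ^ 255 = 84

84


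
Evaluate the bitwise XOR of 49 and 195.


0b110001 ^ 0b11000011 = 0b11110010 = 242

242


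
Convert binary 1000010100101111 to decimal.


1000010100101111 in decimal = 34095

34095


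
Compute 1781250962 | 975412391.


0b1101010001010111011101110010010 | 0b111010001000111001110010100111 = 0b1111010001010111011111110110111 = 2049687479

2049687479


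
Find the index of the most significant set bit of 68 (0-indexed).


0b1000100. Highest set bit at position 6

6


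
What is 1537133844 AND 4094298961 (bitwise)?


0b1011011100111101100110100010100 & 0b11110100000010100000101101010001 = 0b1010000000010100000100100010000 = 1342834960

1342834960


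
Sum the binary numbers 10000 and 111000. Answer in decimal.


10000 + 111000 = 1001000 = 72

72


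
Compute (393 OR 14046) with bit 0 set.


Step 1: 393 | 14046 = 14303
Step 2: 14303 | (1 << 0) = 14303 | 1 = 14303

14303


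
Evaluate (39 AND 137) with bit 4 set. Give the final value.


Step 1: 39 & 137 = 1
Step 2: 1 | (1 << 4) = 1 | 16 = 17

17


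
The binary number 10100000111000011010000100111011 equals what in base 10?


10100000111000011010000100111011 in decimal = 2699141435

2699141435


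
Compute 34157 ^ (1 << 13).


34157 ^ (1 << 13) = 34157 ^ 8192 = 42349

42349


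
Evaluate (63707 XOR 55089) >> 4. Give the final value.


Step 1: 63707 ^ 55089 = 12266
Step 2: 12266 >> 4 = 766

766


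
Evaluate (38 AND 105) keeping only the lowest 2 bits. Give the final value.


Step 1: 38 & 105 = 32
Step 2: 32 & 3 = 0

0


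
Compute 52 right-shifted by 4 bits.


0b110100 >> 4 = 0b11 = 3

3


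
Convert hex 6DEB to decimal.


6DEB hex = 28139 decimal

28139


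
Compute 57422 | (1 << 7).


57422 | (1 << 7) = 57422 | 128 = 57550

57550


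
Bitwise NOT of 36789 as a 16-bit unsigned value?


~0b1000111110110101 = 0b111000001001010 = 28746 (16-bit unsigned)

28746


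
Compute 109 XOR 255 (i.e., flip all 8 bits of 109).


109 ^ 255 = 146

146


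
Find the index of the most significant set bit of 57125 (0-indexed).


0b1101111100100101. Highest set bit at position 15

15


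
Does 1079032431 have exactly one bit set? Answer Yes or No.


0b1000000010100001011101001101111. Multiple bits set => No

No


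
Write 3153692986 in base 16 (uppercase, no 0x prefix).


3153692986 = BBF9893A hex

BBF9893A


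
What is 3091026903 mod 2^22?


3091026903 & 4194303 = 4019159

4019159


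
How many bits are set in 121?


0b1111001 has 5 set bits

5


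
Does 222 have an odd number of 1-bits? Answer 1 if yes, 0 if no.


0b11011110 has 6 ones => parity 0

0


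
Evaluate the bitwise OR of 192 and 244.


0b11000000 | 0b11110100 = 0b11110100 = 244

244


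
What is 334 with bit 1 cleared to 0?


334 & ~(1 << 1) = 332

332


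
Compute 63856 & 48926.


0b1111100101110000 & 0b1011111100011110 = 0b1011100100010000 = 47376

47376


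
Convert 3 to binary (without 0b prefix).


3 = 11 in binary

11


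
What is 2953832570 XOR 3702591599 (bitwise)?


0b10110000000011111110100001111010 ^ 0b11011100101100010001000001101111 = 0b1101100101111101111100000010101 = 1824454677

1824454677


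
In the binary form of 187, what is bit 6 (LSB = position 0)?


0b10111011, position 6 = 0

0


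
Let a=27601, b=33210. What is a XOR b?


27601 ^ 33210 = 60011

60011


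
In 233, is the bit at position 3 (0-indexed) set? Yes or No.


0b11101001, bit 3 = 1. Yes

Yes


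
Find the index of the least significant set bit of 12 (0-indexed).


0b1100. Lowest set bit at position 2

2


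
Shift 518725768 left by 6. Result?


0b11110111010110010000010001000 << 6 = 0b11110111010110010000010001000000000 = 33198449152

33198449152


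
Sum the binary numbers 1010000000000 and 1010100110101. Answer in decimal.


1010000000000 + 1010100110101 = 10100100110101 = 10549

10549


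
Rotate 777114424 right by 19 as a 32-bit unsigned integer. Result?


Rotate 0b101110010100011101001100111000 right by 19 (32-bit) = 0b111010011001110000010111001010 = 979830218

979830218


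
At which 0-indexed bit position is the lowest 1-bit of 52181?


0b1100101111010101. Lowest set bit at position 0

0


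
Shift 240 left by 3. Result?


0b11110000 << 3 = 0b11110000000 = 1920

1920


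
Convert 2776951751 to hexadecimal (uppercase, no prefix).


2776951751 = A584EBC7 hex

A584EBC7


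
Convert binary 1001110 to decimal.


1001110 in decimal = 78

78


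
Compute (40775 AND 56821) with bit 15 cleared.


Step 1: 40775 & 56821 = 40261
Step 2: 40261 & ~(1 << 15) = 7493

7493


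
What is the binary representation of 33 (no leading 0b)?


33 = 100001 in binary

100001


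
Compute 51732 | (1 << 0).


51732 | (1 << 0) = 51732 | 1 = 51733

51733


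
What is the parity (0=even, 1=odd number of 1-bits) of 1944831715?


0b1110011111010111100011011100011 has 20 ones => parity 0

0


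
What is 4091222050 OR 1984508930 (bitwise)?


0b11110011110110110001100000100010 | 0b1110110010010010011010000000010 = 0b11110111110110110011110000100010 = 4158340130

4158340130


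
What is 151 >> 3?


0b10010111 >> 3 = 0b10010 = 18

18


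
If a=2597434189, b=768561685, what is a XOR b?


2597434189 ^ 768561685 = 3072254296

3072254296


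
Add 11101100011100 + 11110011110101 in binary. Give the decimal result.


11101100011100 + 11110011110101 = 111100000010001 = 30737

30737


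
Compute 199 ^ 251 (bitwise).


0b11000111 ^ 0b11111011 = 0b111100 = 60

60


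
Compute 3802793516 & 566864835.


0b11100010101010100000011000101100 & 0b100001110010011010101111000011 = 0b100000100010000000001000000000 = 545784320

545784320


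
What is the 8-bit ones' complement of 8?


8 ^ 255 = 247

247


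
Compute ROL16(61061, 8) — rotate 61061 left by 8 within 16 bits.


Rotate 0b1110111010000101 left by 8 (16-bit) = 0b1000010111101110 = 34286

34286


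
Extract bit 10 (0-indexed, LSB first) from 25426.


0b110001101010010, position 10 = 0

0


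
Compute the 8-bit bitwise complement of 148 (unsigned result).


~0b10010100 = 0b1101011 = 107 (8-bit unsigned)

107


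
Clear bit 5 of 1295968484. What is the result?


1295968484 & ~(1 << 5) = 1295968452

1295968452


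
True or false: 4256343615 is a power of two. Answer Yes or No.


0b11111101101100101010011000111111. Multiple bits set => No

No


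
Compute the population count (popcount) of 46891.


0b1011011100101011 has 10 set bits

10


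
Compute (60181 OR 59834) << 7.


Step 1: 60181 | 59834 = 60351
Step 2: 60351 << 7 = 7724928

7724928


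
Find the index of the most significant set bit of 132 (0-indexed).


0b10000100. Highest set bit at position 7

7


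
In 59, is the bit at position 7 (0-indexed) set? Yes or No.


0b111011, bit 7 = 0. No

No


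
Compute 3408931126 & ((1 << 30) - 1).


3408931126 & 1073741823 = 187705654

187705654


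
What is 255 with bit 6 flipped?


255 ^ (1 << 6) = 255 ^ 64 = 191

191


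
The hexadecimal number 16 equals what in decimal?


16 hex = 22 decimal

22


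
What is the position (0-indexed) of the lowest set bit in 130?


0b10000010. Lowest set bit at position 1

1


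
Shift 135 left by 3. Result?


0b10000111 << 3 = 0b10000111000 = 1080

1080


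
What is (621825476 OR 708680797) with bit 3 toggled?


Step 1: 621825476 | 708680797 = 792583645
Step 2: 792583645 ^ (1 << 3) = 792583645 ^ 8 = 792583637

792583637


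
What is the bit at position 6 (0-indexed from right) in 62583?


0b1111010001110111, position 6 = 1

1


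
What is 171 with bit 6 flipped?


171 ^ (1 << 6) = 171 ^ 64 = 235

235


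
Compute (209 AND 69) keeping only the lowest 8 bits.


Step 1: 209 & 69 = 65
Step 2: 65 & 255 = 65

65


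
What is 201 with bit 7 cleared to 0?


201 & ~(1 << 7) = 73

73


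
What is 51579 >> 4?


0b1100100101111011 >> 4 = 0b110010010111 = 3223

3223


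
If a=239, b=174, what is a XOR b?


239 ^ 174 = 65

65


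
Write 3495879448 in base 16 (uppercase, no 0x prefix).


3495879448 = D05EE318 hex

D05EE318


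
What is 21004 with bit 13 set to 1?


21004 | (1 << 13) = 21004 | 8192 = 29196

29196


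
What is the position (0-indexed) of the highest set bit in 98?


0b1100010. Highest set bit at position 6

6


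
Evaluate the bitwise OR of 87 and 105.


0b1010111 | 0b1101001 = 0b1111111 = 127

127


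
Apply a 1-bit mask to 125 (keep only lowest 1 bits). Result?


125 & 1 = 1

1


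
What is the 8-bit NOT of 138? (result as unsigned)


~0b10001010 = 0b1110101 = 117 (8-bit unsigned)

117


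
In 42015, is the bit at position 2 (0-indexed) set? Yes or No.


0b1010010000011111, bit 2 = 1. Yes

Yes


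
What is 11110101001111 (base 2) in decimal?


11110101001111 in decimal = 15695

15695


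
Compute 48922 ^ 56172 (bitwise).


0b1011111100011010 ^ 0b1101101101101100 = 0b110010001110110 = 25718

25718


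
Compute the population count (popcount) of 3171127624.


0b10111101000000111001000101001000 has 13 set bits

13


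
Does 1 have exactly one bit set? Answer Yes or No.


0b1. Only one bit set => Yes

Yes


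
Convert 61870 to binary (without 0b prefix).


61870 = 1111000110101110 in binary

1111000110101110


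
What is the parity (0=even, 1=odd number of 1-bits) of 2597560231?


0b10011010110100111001111110100111 has 20 ones => parity 0

0


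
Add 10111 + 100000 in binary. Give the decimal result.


10111 + 100000 = 110111 = 55

55


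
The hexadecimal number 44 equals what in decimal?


44 hex = 68 decimal

68


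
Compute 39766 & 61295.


0b1001101101010110 & 0b1110111101101111 = 0b1000101101000110 = 35654

35654


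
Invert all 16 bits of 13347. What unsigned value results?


13347 ^ 65535 = 52188

52188


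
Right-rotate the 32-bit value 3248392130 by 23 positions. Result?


Rotate 0b11000001100111101000011111000010 right by 23 (32-bit) = 0b111101000011111000010110000011 = 1024427395

1024427395


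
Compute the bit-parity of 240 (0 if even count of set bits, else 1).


0b11110000 has 4 ones => parity 0

0


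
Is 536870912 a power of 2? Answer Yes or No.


0b100000000000000000000000000000. Only one bit set => Yes

Yes


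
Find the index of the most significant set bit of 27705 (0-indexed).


0b110110000111001. Highest set bit at position 14

14


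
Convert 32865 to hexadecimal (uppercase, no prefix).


32865 = 8061 hex

8061


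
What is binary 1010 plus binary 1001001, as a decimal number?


1010 + 1001001 = 1010011 = 83

83


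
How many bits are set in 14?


0b1110 has 3 set bits

3


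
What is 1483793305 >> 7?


0b1011000011100001110001110011001 >> 7 = 0b101100001110000111000111 = 11592135

11592135


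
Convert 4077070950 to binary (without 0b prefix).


4077070950 = 11110011000000110010101001100110 in binary

11110011000000110010101001100110


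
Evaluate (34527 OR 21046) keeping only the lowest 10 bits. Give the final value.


Step 1: 34527 | 21046 = 55039
Step 2: 55039 & 1023 = 767

767


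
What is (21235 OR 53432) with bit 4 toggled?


Step 1: 21235 | 53432 = 54011
Step 2: 54011 ^ (1 << 4) = 54011 ^ 16 = 53995

53995


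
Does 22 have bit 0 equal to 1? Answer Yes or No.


0b10110, bit 0 = 0. No

No


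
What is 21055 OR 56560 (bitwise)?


0b101001000111111 | 0b1101110011110000 = 0b1101111011111111 = 57087

57087


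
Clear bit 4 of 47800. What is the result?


47800 & ~(1 << 4) = 47784

47784


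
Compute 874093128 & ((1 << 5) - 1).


874093128 & 31 = 8

8


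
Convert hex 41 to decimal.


41 hex = 65 decimal

65


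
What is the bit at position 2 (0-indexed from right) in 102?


0b1100110, position 2 = 1

1


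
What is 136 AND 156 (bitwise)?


0b10001000 & 0b10011100 = 0b10001000 = 136

136


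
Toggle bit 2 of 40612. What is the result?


40612 ^ (1 << 2) = 40612 ^ 4 = 40608

40608


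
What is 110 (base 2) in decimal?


110 in decimal = 6

6


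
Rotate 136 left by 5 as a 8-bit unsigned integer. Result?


Rotate 0b10001000 left by 5 (8-bit) = 0b10001 = 17

17


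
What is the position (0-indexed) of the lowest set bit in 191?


0b10111111. Lowest set bit at position 0

0


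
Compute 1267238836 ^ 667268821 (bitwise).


0b1001011100010001000011110110100 ^ 0b100111110001011011011011010101 = 0b1101100010011010011000101100001 = 1816998241

1816998241


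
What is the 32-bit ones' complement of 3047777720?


3047777720 ^ 4294967295 = 1247189575

1247189575


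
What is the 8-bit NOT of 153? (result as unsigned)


~0b10011001 = 0b1100110 = 102 (8-bit unsigned)

102


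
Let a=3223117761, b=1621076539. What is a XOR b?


3223117761 ^ 1621076539 = 2692969978

2692969978


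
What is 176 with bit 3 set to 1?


176 | (1 << 3) = 176 | 8 = 184

184


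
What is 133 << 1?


0b10000101 << 1 = 0b100001010 = 266

266


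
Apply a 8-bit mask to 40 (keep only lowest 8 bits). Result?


40 & 255 = 40

40


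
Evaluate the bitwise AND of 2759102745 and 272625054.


0b10100100011101001001000100011001 & 0b10000001111111110110110011110 = 0b1101001000000100011000 = 3440920

3440920


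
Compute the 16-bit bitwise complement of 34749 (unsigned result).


~0b1000011110111101 = 0b111100001000010 = 30786 (16-bit unsigned)

30786


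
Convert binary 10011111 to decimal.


10011111 in decimal = 159

159


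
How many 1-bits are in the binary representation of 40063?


0b1001110001111111 has 11 set bits

11


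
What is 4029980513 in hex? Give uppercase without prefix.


4029980513 = F0349F61 hex

F0349F61


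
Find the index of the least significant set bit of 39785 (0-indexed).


0b1001101101101001. Lowest set bit at position 0

0


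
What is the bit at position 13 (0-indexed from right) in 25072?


0b110000111110000, position 13 = 1

1


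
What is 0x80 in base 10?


80 hex = 128 decimal

128


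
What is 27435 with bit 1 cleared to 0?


27435 & ~(1 << 1) = 27433

27433


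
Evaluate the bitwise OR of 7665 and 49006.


0b1110111110001 | 0b1011111101101110 = 0b1011111111111111 = 49151

49151


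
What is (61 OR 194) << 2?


Step 1: 61 | 194 = 255
Step 2: 255 << 2 = 1020

1020


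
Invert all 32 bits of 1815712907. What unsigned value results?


1815712907 ^ 4294967295 = 2479254388

2479254388


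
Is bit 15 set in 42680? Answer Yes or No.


0b1010011010111000, bit 15 = 1. Yes

Yes


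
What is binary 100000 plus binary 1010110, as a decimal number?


100000 + 1010110 = 1110110 = 118

118


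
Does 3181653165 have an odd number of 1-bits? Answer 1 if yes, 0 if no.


0b10111101101001000010110010101101 has 17 ones => parity 1

1


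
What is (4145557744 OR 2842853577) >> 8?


Step 1: 4145557744 | 2842853577 = 4286230777
Step 2: 4286230777 >> 8 = 16743088

16743088


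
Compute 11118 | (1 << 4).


11118 | (1 << 4) = 11118 | 16 = 11134

11134


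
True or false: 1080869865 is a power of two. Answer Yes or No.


0b1000000011011001100001111101001. Multiple bits set => No

No


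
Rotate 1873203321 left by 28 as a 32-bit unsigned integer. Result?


Rotate 0b1101111101001101101000001111001 left by 28 (32-bit) = 0b10010110111110100110110100000111 = 2532994311

2532994311


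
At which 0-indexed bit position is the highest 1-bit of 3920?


0b111101010000. Highest set bit at position 11

11


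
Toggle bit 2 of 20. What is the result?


20 ^ (1 << 2) = 20 ^ 4 = 16

16


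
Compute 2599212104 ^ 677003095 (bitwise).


0b10011010111011001101010001001000 ^ 0b101000010110100011111101010111 = 0b10110010101101101110101100011111 = 2998332191

2998332191


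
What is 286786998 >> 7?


0b10001000110000000010110110110 >> 7 = 0b1000100011000000001011 = 2240523

2240523


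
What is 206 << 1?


0b11001110 << 1 = 0b110011100 = 412

412


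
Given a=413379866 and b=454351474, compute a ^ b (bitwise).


413379866 ^ 454351474 = 62355304

62355304


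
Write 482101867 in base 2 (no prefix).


482101867 = 11100101111000100101001101011 in binary

11100101111000100101001101011


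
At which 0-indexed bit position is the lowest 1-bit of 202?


0b11001010. Lowest set bit at position 1

1


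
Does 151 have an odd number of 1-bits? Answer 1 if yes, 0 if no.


0b10010111 has 5 ones => parity 1

1


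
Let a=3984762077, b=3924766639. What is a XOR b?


3984762077 ^ 3924766639 = 74287986

74287986


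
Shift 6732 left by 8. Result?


0b1101001001100 << 8 = 0b110100100110000000000 = 1723392

1723392


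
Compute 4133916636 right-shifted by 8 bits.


0b11110110011001101000111111011100 >> 8 = 0b111101100110011010001111 = 16148111

16148111


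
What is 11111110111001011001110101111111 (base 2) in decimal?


11111110111001011001110101111111 in decimal = 4276460927

4276460927


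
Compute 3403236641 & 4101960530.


0b11001010110110010100010100100001 & 0b11110100011111101111001101010010 = 0b11000000010110000100000100000000 = 3227009280

3227009280


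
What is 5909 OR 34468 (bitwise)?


0b1011100010101 | 0b1000011010100100 = 0b1001011110110101 = 38837

38837


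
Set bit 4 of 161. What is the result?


161 | (1 << 4) = 161 | 16 = 177

177


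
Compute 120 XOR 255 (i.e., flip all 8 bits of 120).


120 ^ 255 = 135

135


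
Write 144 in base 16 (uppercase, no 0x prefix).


144 = 90 hex

90


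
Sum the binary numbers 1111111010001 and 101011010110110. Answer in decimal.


1111111010001 + 101011010110110 = 111011010000111 = 30343

30343


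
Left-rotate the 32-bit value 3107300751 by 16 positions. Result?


Rotate 0b10111001001101011010010110001111 left by 16 (32-bit) = 0b10100101100011111011100100110101 = 2777659701

2777659701


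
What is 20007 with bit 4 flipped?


20007 ^ (1 << 4) = 20007 ^ 16 = 20023

20023


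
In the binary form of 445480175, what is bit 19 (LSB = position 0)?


0b11010100011010111110011101111, position 19 = 1

1


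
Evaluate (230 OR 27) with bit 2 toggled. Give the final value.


Step 1: 230 | 27 = 255
Step 2: 255 ^ (1 << 2) = 255 ^ 4 = 251

251


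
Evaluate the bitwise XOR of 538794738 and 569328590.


0b100000000111010101101011110010 ^ 0b100001111011110100001111001110 = 0b1111100100001100100111100 = 32643388

32643388


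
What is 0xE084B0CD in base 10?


E084B0CD hex = 3766792397 decimal

3766792397


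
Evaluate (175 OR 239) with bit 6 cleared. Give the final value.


Step 1: 175 | 239 = 239
Step 2: 239 & ~(1 << 6) = 175

175


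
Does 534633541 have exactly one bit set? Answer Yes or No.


0b11111110111011101110001000101. Multiple bits set => No

No


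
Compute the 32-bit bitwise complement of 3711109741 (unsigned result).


~0b11011101001100110000101001101101 = 0b100010110011001111010110010010 = 583857554 (32-bit unsigned)

583857554


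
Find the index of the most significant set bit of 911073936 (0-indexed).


0b110110010011011110001010010000. Highest set bit at position 29

29


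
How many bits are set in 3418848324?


0b11001011110001110111110001000100 has 17 set bits

17


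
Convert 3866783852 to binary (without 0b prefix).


3866783852 = 11100110011110100111000001101100 in binary

11100110011110100111000001101100


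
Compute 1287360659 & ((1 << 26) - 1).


1287360659 & 67108863 = 12292243

12292243


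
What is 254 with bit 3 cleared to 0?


254 & ~(1 << 3) = 246

246


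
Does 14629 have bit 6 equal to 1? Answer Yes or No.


0b11100100100101, bit 6 = 0. No

No


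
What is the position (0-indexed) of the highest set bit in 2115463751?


0b1111110000101110110101001000111. Highest set bit at position 30

30


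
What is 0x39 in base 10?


39 hex = 57 decimal

57


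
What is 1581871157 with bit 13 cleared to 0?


1581871157 & ~(1 << 13) = 1581862965

1581862965


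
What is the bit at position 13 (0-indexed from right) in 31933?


0b111110010111101, position 13 = 1

1


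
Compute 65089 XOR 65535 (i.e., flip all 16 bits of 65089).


65089 ^ 65535 = 446

446


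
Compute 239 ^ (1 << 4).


239 ^ (1 << 4) = 239 ^ 16 = 255

255


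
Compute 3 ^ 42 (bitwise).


0b11 ^ 0b101010 = 0b101001 = 41

41


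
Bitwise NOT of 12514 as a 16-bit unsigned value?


~0b11000011100010 = 0b1100111100011101 = 53021 (16-bit unsigned)

53021


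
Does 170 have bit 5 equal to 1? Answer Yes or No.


0b10101010, bit 5 = 1. Yes

Yes


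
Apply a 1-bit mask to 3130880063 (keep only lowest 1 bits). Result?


3130880063 & 1 = 1

1


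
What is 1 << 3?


0b1 << 3 = 0b1000 = 8

8


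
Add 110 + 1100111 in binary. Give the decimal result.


110 + 1100111 = 1101101 = 109

109


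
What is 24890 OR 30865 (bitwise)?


0b110000100111010 | 0b111100010010001 = 0b111100110111011 = 31163

31163


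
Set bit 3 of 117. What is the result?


117 | (1 << 3) = 117 | 8 = 125

125


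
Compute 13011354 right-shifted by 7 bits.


0b110001101000100110011010 >> 7 = 0b11000110100010011 = 101651

101651


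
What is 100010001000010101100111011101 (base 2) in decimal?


100010001000010101100111011101 in decimal = 572611037

572611037


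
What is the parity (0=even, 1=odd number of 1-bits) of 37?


0b100101 has 3 ones => parity 1

1


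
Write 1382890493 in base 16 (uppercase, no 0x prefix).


1382890493 = 526D3BFD hex

526D3BFD


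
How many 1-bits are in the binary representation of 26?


0b11010 has 3 set bits

3


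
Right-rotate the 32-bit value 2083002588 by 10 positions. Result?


Rotate 0b1111100001010000001100011011100 right by 10 (32-bit) = 0b110111000111110000101000000110 = 924781062

924781062


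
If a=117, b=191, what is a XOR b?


117 ^ 191 = 202

202


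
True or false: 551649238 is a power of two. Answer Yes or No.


0b100000111000010111111111010110. Multiple bits set => No

No


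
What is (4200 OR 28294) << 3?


Step 1: 4200 | 28294 = 32494
Step 2: 32494 << 3 = 259952

259952


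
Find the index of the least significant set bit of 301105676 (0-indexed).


0b10001111100101000001000001100. Lowest set bit at position 2

2


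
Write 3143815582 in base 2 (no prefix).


3143815582 = 10111011011000101101000110011110 in binary

10111011011000101101000110011110


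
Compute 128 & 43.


0b10000000 & 0b101011 = 0b0 = 0

0


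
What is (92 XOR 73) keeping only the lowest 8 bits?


Step 1: 92 ^ 73 = 21
Step 2: 21 & 255 = 21

21


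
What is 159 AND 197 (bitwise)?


0b10011111 & 0b11000101 = 0b10000101 = 133

133


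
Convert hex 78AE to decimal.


78AE hex = 30894 decimal

30894


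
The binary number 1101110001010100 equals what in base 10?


1101110001010100 in decimal = 56404

56404


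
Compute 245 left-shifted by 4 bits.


0b11110101 << 4 = 0b111101010000 = 3920

3920


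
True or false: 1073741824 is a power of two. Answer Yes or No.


0b1000000000000000000000000000000. Only one bit set => Yes

Yes


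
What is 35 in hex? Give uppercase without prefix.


35 = 23 hex

23


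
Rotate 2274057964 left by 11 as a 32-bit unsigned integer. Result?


Rotate 0b10000111100010110101111011101100 left by 11 (32-bit) = 0b1011010111101110110010000111100 = 1526162492

1526162492


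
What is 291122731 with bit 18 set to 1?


291122731 | (1 << 18) = 291122731 | 262144 = 291384875

291384875


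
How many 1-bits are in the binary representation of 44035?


0b1010110000000011 has 6 set bits

6


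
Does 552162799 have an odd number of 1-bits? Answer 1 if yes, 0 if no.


0b100000111010010101010111101111 has 17 ones => parity 1

1


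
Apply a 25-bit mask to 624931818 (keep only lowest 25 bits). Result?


624931818 & 33554431 = 20952042

20952042


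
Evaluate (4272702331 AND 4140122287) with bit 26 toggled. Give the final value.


Step 1: 4272702331 & 4140122287 = 4135862315
Step 2: 4135862315 ^ (1 << 26) = 4135862315 ^ 67108864 = 4068753451

4068753451


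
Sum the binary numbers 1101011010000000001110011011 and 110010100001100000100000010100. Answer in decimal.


1101011010000000001110011011 + 110010100001100000100000010100 = 111111111011100000101110101111 = 1072565167

1072565167


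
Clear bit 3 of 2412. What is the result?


2412 & ~(1 << 3) = 2404

2404


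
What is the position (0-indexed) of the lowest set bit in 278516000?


0b10000100110011101000100100000. Lowest set bit at position 5

5


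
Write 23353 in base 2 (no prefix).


23353 = 101101100111001 in binary

101101100111001


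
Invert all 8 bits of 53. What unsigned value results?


53 ^ 255 = 202

202


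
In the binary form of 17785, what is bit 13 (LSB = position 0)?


0b100010101111001, position 13 = 0

0


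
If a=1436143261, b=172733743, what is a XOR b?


1436143261 ^ 172733743 = 1607629746

1607629746


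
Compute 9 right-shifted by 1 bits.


0b1001 >> 1 = 0b100 = 4

4


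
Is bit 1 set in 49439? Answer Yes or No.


0b1100000100011111, bit 1 = 1. Yes

Yes


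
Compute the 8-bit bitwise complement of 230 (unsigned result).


~0b11100110 = 0b11001 = 25 (8-bit unsigned)

25


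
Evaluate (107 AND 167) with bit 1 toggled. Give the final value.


Step 1: 107 & 167 = 35
Step 2: 35 ^ (1 << 1) = 35 ^ 2 = 33

33


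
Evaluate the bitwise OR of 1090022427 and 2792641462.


0b1000000111110000110110000011011 | 0b10100110011101000101001110110110 = 0b11100110111111000111111110111111 = 3875307455

3875307455


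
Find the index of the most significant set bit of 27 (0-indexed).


0b11011. Highest set bit at position 4

4


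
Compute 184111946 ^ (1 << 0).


184111946 ^ (1 << 0) = 184111946 ^ 1 = 184111947

184111947


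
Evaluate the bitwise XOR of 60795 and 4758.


0b1110110101111011 ^ 0b1001010010110 = 0b1111111111101101 = 65517

65517


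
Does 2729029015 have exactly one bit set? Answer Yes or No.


0b10100010101010011010110110010111. Multiple bits set => No

No


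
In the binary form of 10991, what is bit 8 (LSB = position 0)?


0b10101011101111, position 8 = 0

0


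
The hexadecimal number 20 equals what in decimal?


20 hex = 32 decimal

32


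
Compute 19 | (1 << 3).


19 | (1 << 3) = 19 | 8 = 27

27


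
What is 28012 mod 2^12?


28012 & 4095 = 3436

3436


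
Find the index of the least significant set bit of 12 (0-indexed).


0b1100. Lowest set bit at position 2

2
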